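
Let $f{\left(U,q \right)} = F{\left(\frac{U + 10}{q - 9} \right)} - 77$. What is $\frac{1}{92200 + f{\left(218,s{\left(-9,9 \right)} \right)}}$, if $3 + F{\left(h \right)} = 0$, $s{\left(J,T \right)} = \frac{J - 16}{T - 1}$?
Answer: $\frac{1}{92120} \approx 1.0855 \cdot 10^{-5}$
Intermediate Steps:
$s{\left(J,T \right)} = \frac{-16 + J}{-1 + T}$
$F{\left(h \right)} = -3$ ($F{\left(h \right)} = -3 + 0 = -3$)
$f{\left(U,q \right)} = -80$ ($f{\left(U,q \right)} = -3 - 77 = -80$)
$\frac{1}{92200 + f{\left(218,s{\left(-9,9 \right)} \right)}} = \frac{1}{92200 - 80} = \frac{1}{92120}$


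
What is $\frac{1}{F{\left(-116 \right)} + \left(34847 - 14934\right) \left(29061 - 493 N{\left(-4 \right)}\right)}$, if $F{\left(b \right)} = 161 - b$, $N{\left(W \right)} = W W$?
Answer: $\frac{1}{421618226} \approx 2.3718 \cdot 10^{-9}$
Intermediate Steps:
$N{\left(W \right)} = W^{2}$
$\frac{1}{F{\left(-116 \right)} + \left(34847 - 14934\right) \left(29061 - 493 N{\left(-4 \right)}\right)} = \frac{1}{\left(161 - -116\right) + \left(34847 - 14934\right) \left(29061 - 493 \left(-4\right)^{2}\right)} = \frac{1}{\left(161 + 116\right) + 19913 \left(29061 - 7888\right)} = \frac{1}{277 + 19913 \left(29061 - 7888\right)} = \frac{1}{277 + 19913 \cdot 21173} = \frac{1}{277 + 421617949} = \frac{1}{421618226}$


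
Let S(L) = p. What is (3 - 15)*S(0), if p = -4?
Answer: 48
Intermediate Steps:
S(L) = -4
(3 - 15)*S(0) = (3 - 15)*(-4) = -12*(-4) = 48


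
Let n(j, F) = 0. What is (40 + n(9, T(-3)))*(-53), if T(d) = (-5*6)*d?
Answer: -2120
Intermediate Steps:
T(d) = -30*d
(40 + n(9, T(-3)))*(-53) = (40 + 0)*(-53) = 40*(-53) = -2120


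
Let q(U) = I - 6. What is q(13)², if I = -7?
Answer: 169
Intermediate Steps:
q(U) = -13 (q(U) = -7 - 6 = -13)
q(13)² = (-13)² = 169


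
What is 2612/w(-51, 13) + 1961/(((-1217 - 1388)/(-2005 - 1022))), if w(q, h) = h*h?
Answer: 1009979303/440245 ≈ 2294.1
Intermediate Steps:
w(q, h) = h²
2612/w(-51, 13) + 1961/(((-1217 - 1388)/(-2005 - 1022))) = 2612/(13²) + 1961/(((-1217 - 1388)/(-2005 - 1022))) = 2612/169 + 1961/((-2605/(-3027))) = 2612*(1/169) + 1961/((-2605*(-1/3027))) = 2612/169 + 1961/(2605/3027) = 2612/169 + 1961*(3027/2605) = 2612/169 + 5935947/2605 = 1009979303/440245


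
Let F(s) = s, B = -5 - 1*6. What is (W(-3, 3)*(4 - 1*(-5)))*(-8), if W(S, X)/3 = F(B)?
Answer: 2376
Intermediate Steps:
B = -11 (B = -5 - 6 = -11)
W(S, X) = -33 (W(S, X) = 3*(-11) = -33)
(W(-3, 3)*(4 - 1*(-5)))*(-8) = -33*(4 - 1*(-5))*(-8) = -33*(4 + 5)*(-8) = -33*9*(-8) = -297*(-8) = 2376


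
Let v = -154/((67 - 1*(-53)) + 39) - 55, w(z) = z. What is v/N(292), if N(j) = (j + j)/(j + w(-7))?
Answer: -845405/30952 ≈ -27.313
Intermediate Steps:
N(j) = 2*j/(-7 + j) (N(j) = (j + j)/(j - 7) = (2*j)/(-7 + j) = 2*j/(-7 + j))
v = -8899/159 (v = -154/((67 + 53) + 39) - 55 = -154/(120 + 39) - 55 = -154/159 - 55 = -8899/159 ≈ -55.969)
v/N(292) = -8899/(159*(2*292/(-7 + 292))) = -8899/(159*(2*292/285)) = -8899/(159*(2*292*(1/285))) = -8899/(159*584/285) = -8899/159*285/584 = -845405/30952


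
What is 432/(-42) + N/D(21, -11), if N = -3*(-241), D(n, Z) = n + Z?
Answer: 4341/70 ≈ 62.014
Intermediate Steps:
D(n, Z) = Z + n
N = 723
432/(-42) + N/D(21, -11) = 432/(-42) + 723/(-11 + 21) = 432*(-1/42) + 723/10 = -72/7 + 723*(⅒) = -72/7 + 723/10 = 4341/70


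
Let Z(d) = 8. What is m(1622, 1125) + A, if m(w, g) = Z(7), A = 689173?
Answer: 689181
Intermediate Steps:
m(w, g) = 8
m(1622, 1125) + A = 8 + 689173 = 689181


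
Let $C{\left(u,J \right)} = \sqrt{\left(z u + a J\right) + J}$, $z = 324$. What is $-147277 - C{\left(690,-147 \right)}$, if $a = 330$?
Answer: $-147277 - \sqrt{174903} \approx -1.477 \cdot 10^{5}$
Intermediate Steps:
$C{\left(u,J \right)} = \sqrt{324 u + 331 J}$ ($C{\left(u,J \right)} = \sqrt{\left(324 u + 330 J\right) + J} = \sqrt{324 u + 331 J}$)
$-147277 - C{\left(690,-147 \right)} = -147277 - \sqrt{324 \cdot 690 + 331 \left(-147\right)} = -147277 - \sqrt{223560 - 48657} = -147277 - \sqrt{174903}$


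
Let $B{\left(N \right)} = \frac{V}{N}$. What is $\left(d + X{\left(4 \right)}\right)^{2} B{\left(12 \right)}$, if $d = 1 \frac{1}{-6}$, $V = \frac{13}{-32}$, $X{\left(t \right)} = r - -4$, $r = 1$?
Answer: $- \frac{10933}{13824} \approx -0.79087$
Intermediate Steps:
$X{\left(t \right)} = 5$ ($X{\left(t \right)} = 1 - -4 = 1 + 4 = 5$)
$V = - \frac{13}{32}$ ($V = 13 \left(- \frac{1}{32}\right) = - \frac{13}{32} \approx -0.40625$)
$d = - \frac{1}{6}$ ($d = 1 \left(- \frac{1}{6}\right) = - \frac{1}{6} \approx -0.16667$)
$B{\left(N \right)} = - \frac{13}{32 N}$
$\left(d + X{\left(4 \right)}\right)^{2} B{\left(12 \right)} = \left(- \frac{1}{6} + 5\right)^{2} \left(- \frac{13}{32 \cdot 12}\right) = \left(\frac{29}{6}\right)^{2} \left(\left(- \frac{13}{32}\right) \frac{1}{12}\right) = \frac{841}{36} \left(- \frac{13}{384}\right) = - \frac{10933}{13824}$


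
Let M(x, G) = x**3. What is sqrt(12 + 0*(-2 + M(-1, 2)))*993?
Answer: 1986*sqrt(3) ≈ 3439.9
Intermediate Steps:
sqrt(12 + 0*(-2 + M(-1, 2)))*993 = sqrt(12 + 0*(-2 + (-1)**3))*993 = sqrt(12 + 0*(-2 - 1))*993 = sqrt(12 + 0*(-3))*993 = sqrt(12 + 0)*993 = sqrt(12)*993 = (2*sqrt(3))*993 = 1986*sqrt(3)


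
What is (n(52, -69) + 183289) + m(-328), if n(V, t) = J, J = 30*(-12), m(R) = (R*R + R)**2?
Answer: 11504032465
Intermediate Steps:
m(R) = (R + R**2)**2 (m(R) = (R**2 + R)**2 = (R + R**2)**2)
J = -360
n(V, t) = -360
(n(52, -69) + 183289) + m(-328) = (-360 + 183289) + (-328)**2*(1 - 328)**2 = 182929 + 107584*(-327)**2 = 182929 + 107584*106929 = 182929 + 11503849536 = 11504032465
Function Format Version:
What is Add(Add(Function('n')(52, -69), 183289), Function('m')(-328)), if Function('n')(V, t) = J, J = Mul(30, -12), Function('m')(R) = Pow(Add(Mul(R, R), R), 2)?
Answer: 11504032465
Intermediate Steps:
Function('m')(R) = Pow(Add(R, Pow(R, 2)), 2) (Function('m')(R) = Pow(Add(Pow(R, 2), R), 2) = Pow(Add(R, Pow(R, 2)), 2))
J = -360
Function('n')(V, t) = -360
Add(Add(Function('n')(52, -69), 183289), Function('m')(-328)) = Add(Add(-360, 183289), Mul(Pow(-328, 2), Pow(Add(1, -328), 2))) = Add(182929, Mul(107584, Pow(-327, 2))) = Add(182929, Mul(107584, 106929)) = Add(182929, 11503849536) = 11504032465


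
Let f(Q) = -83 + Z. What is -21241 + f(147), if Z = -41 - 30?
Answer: -21395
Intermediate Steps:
Z = -71
f(Q) = -154 (f(Q) = -83 - 71 = -154)
-21241 + f(147) = -21241 - 154 = -21395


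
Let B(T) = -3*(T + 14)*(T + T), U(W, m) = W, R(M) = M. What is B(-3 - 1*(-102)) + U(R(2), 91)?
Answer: -67120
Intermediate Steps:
B(T) = -6*T*(14 + T) (B(T) = -3*(14 + T)*2*T = -6*T*(14 + T))
B(-3 - 1*(-102)) + U(R(2), 91) = -6*(-3 - 1*(-102))*(14 + (-3 - 1*(-102))) + 2 = -6*(-3 + 102)*(14 + (-3 + 102)) + 2 = -6*99*(14 + 99) + 2 = -6*99*113 + 2 = -67122 + 2 = -67120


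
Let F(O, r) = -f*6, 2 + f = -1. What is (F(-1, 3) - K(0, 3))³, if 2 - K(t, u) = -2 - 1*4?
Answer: 1000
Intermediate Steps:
f = -3 (f = -2 - 1 = -3)
K(t, u) = 8 (K(t, u) = 2 - (-2 - 1*4) = 2 - (-2 - 4) = 2 - 1*(-6) = 2 + 6 = 8)
F(O, r) = 18 (F(O, r) = -1*(-3)*6 = 3*6 = 18)
(F(-1, 3) - K(0, 3))³ = (18 - 1*8)³ = (18 - 8)³ = 10³ = 1000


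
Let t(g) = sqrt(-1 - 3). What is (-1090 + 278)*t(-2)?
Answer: -1624*I ≈ -1624.0*I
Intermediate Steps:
t(g) = 2*I (t(g) = sqrt(-4) = 2*I)
(-1090 + 278)*t(-2) = (-1090 + 278)*(2*I) = -1624*I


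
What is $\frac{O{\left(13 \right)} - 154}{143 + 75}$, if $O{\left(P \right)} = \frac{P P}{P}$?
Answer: $- \frac{141}{218} \approx -0.64679$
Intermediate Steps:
$O{\left(P \right)} = P$ ($O{\left(P \right)} = \frac{P^{2}}{P} = P$)
$\frac{O{\left(13 \right)} - 154}{143 + 75} = \frac{13 - 154}{143 + 75} = - \frac{141}{218}$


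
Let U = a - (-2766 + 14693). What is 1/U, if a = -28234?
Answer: -1/40161 ≈ -2.4900e-5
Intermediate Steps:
U = -40161 (U = -28234 - (-2766 + 14693) = -28234 - 1*11927 = -28234 - 11927 = -40161)
1/U = 1/(-40161) = -1/40161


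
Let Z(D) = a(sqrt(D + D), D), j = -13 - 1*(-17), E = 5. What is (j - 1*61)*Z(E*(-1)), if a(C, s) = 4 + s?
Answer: 57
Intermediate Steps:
j = 4 (j = -13 + 17 = 4)
Z(D) = 4 + D
(j - 1*61)*Z(E*(-1)) = (4 - 1*61)*(4 + 5*(-1)) = (4 - 61)*(4 - 5) = -57*(-1) = 57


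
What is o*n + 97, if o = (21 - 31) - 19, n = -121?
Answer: 3606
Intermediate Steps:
o = -29 (o = -10 - 19 = -29)
o*n + 97 = -29*(-121) + 97 = 3509 + 97 = 3606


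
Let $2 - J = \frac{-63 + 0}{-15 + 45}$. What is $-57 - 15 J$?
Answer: $- \frac{237}{2} \approx -118.5$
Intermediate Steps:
$J = \frac{41}{10}$ ($J = 2 - \frac{-63 + 0}{-15 + 45} = 2 - - \frac{63}{30} = 2 - \left(-63\right) \frac{1}{30} = 2 - - \frac{21}{10} = 2 + \frac{21}{10} = \frac{41}{10} \approx 4.1$)
$-57 - 15 J = -57 - \frac{123}{2} = - \frac{237}{2}$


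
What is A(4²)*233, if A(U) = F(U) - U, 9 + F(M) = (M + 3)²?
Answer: 78288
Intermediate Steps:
F(M) = -9 + (3 + M)² (F(M) = -9 + (M + 3)² = -9 + (3 + M)²)
A(U) = -U + U*(6 + U) (A(U) = U*(6 + U) - U = -U + U*(6 + U))
A(4²)*233 = (4²*(5 + 4²))*233 = (16*(5 + 16))*233 = (16*21)*233 = 336*233 = 78288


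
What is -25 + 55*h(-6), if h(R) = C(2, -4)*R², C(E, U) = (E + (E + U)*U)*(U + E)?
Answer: -39625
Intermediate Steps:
C(E, U) = (E + U)*(E + U*(E + U)) (C(E, U) = (E + U*(E + U))*(E + U) = (E + U)*(E + U*(E + U)))
h(R) = -20*R² (h(R) = (2² + (-4)³ + 2*(-4) - 4*2² + 2*2*(-4)²)*R² = (4 - 64 - 8 - 4*4 + 2*2*16)*R² = (4 - 64 - 8 - 16 + 64)*R² = -20*R²)
-25 + 55*h(-6) = -25 + 55*(-20*(-6)²) = -25 + 55*(-20*36) = -25 + 55*(-720) = -25 - 39600 = -39625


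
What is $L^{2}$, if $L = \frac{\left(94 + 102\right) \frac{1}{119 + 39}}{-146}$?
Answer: $\frac{2401}{33258289} \approx 7.2193 \cdot 10^{-5}$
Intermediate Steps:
$L = - \frac{49}{5767}$ ($L = \frac{196}{158} \left(- \frac{1}{146}\right) = 196 \cdot \frac{1}{158} \left(- \frac{1}{146}\right) = \frac{98}{79} \left(- \frac{1}{146}\right) = - \frac{49}{5767} \approx -0.0084966$)
$L^{2} = \left(- \frac{49}{5767}\right)^{2} = \frac{2401}{33258289}$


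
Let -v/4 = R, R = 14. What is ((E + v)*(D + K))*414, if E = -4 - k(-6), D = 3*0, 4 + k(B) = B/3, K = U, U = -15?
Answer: 335340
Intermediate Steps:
K = -15
k(B) = -4 + B/3
D = 0
v = -56 (v = -4*14 = -56)
E = 2 (E = -4 - (-4 + (⅓)*(-6)) = -4 - (-4 - 2) = -4 - 1*(-6) = -4 + 6 = 2)
((E + v)*(D + K))*414 = ((2 - 56)*(0 - 15))*414 = -54*(-15)*414 = 810*414 = 335340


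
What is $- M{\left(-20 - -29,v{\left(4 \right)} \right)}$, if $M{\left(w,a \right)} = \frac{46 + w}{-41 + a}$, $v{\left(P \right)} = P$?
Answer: $\frac{55}{37} \approx 1.4865$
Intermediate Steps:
$M{\left(w,a \right)} = \frac{46 + w}{-41 + a}$
$- M{\left(-20 - -29,v{\left(4 \right)} \right)} = - \frac{46 - -9}{-41 + 4} = - \frac{46 + \left(-20 + 29\right)}{-37} = - \frac{\left(-1\right) \left(46 + 9\right)}{37} = - \frac{\left(-1\right) 55}{37} = \left(-1\right) \left(- \frac{55}{37}\right) = \frac{55}{37}$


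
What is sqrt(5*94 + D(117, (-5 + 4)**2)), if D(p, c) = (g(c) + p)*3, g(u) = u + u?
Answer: sqrt(827) ≈ 28.758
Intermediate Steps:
g(u) = 2*u
D(p, c) = 3*p + 6*c (D(p, c) = (2*c + p)*3 = (p + 2*c)*3 = 3*p + 6*c)
sqrt(5*94 + D(117, (-5 + 4)**2)) = sqrt(5*94 + (3*117 + 6*(-5 + 4)**2)) = sqrt(470 + (351 + 6*(-1)**2)) = sqrt(470 + (351 + 6*1)) = sqrt(470 + (351 + 6)) = sqrt(470 + 357) = sqrt(827)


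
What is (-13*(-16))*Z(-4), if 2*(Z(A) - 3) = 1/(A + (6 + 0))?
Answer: 676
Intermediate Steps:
Z(A) = 3 + 1/(2*(6 + A)) (Z(A) = 3 + 1/(2*(A + (6 + 0))) = 3 + 1/(2*(A + 6)) = 3 + 1/(2*(6 + A)))
(-13*(-16))*Z(-4) = (-13*(-16))*((37 + 6*(-4))/(2*(6 - 4))) = 208*((½)*(37 - 24)/2) = 208*((½)*(½)*13) = 208*(13/4) = 676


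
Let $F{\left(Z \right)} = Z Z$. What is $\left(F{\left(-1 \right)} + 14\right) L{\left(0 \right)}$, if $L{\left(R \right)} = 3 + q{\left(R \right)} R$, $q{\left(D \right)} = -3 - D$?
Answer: $45$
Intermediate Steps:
$F{\left(Z \right)} = Z^{2}$
$L{\left(R \right)} = 3 + R \left(-3 - R\right)$ ($L{\left(R \right)} = 3 + \left(-3 - R\right) R = 3 + R \left(-3 - R\right)$)
$\left(F{\left(-1 \right)} + 14\right) L{\left(0 \right)} = \left(\left(-1\right)^{2} + 14\right) \left(3 - 0 \left(3 + 0\right)\right) = \left(1 + 14\right) \left(3 - 0 \cdot 3\right) = 15 \left(3 + 0\right) = 15 \cdot 3 = 45$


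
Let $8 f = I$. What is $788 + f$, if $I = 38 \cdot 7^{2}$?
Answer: $\frac{4083}{4} \approx 1020.8$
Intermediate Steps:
$I = 1862$ ($I = 38 \cdot 49 = 1862$)
$f = \frac{931}{4}$ ($f = \frac{1}{8} \cdot 1862 = \frac{931}{4} \approx 232.75$)
$788 + f = 788 + \frac{931}{4} = \frac{4083}{4}$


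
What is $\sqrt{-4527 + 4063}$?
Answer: $4 i \sqrt{29} \approx 21.541 i$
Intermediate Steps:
$\sqrt{-4527 + 4063} = \sqrt{-464} = 4 i \sqrt{29}$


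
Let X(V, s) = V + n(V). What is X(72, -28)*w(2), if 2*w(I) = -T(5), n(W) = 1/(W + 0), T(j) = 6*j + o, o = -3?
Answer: -15555/16 ≈ -972.19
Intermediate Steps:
T(j) = -3 + 6*j (T(j) = 6*j - 3 = -3 + 6*j)
n(W) = 1/W
w(I) = -27/2 (w(I) = (-(-3 + 6*5))/2 = (-(-3 + 30))/2 = (-1*27)/2 = (1/2)*(-27) = -27/2)
X(V, s) = V + 1/V
X(72, -28)*w(2) = (72 + 1/72)*(-27/2) = (5185/72)*(-27/2) = -15555/16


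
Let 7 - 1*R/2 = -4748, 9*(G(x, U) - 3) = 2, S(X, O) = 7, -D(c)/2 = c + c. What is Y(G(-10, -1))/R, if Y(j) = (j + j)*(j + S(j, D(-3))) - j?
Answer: 1015/154062 ≈ 0.0065883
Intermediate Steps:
D(c) = -4*c (D(c) = -2*(c + c) = -4*c)
G(x, U) = 29/9 (G(x, U) = 3 + (⅑)*2 = 3 + 2/9 = 29/9)
Y(j) = -j + 2*j*(7 + j) (Y(j) = (j + j)*(j + 7) - j = (2*j)*(7 + j) - j = 2*j*(7 + j) - j = -j + 2*j*(7 + j))
R = 9510 (R = 14 - 2*(-4748) = 14 + 9496 = 9510)
Y(G(-10, -1))/R = (29*(13 + 2*(29/9))/9)/9510 = (29*(13 + 58/9)/9)*(1/9510) = ((29/9)*(175/9))*(1/9510) = (5075/81)*(1/9510) = 1015/154062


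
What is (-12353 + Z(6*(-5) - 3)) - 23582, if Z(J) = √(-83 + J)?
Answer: -35935 + 2*I*√29 ≈ -35935.0 + 10.77*I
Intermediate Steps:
(-12353 + Z(6*(-5) - 3)) - 23582 = (-12353 + √(-83 + (6*(-5) - 3))) - 23582 = (-12353 + √(-83 + (-30 - 3))) - 23582 = (-12353 + √(-83 - 33)) - 23582 = (-12353 + √(-116)) - 23582 = (-12353 + 2*I*√29) - 23582 = -35935 + 2*I*√29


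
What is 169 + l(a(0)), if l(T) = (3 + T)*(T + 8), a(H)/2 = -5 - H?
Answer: 183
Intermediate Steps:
a(H) = -10 - 2*H (a(H) = 2*(-5 - H) = -10 - 2*H)
l(T) = (3 + T)*(8 + T)
169 + l(a(0)) = 169 + (24 + (-10 - 2*0)² + 11*(-10 - 2*0)) = 169 + (24 + (-10 + 0)² + 11*(-10 + 0)) = 169 + (24 + (-10)² + 11*(-10)) = 169 + (24 + 100 - 110) = 169 + 14 = 183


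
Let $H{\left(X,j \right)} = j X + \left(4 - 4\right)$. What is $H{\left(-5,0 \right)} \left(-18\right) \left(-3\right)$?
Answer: $0$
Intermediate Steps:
$H{\left(X,j \right)} = X j$ ($H{\left(X,j \right)} = X j + \left(4 - 4\right) = X j + 0 = X j$)
$H{\left(-5,0 \right)} \left(-18\right) \left(-3\right) = \left(-5\right) 0 \left(-18\right) \left(-3\right) = 0 \left(-18\right) \left(-3\right) = 0 \left(-3\right) = 0$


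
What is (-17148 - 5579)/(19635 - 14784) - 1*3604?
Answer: -17505731/4851 ≈ -3608.7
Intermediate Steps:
(-17148 - 5579)/(19635 - 14784) - 1*3604 = -22727/4851 - 3604 = -17505731/4851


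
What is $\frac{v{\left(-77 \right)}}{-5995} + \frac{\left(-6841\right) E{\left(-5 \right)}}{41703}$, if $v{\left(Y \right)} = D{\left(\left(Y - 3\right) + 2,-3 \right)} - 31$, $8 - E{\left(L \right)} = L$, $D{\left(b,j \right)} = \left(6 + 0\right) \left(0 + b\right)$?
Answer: $- \frac{512343538}{250009485} \approx -2.0493$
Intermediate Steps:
$D{\left(b,j \right)} = 6 b$
$E{\left(L \right)} = 8 - L$
$v{\left(Y \right)} = -37 + 6 Y$ ($v{\left(Y \right)} = 6 \left(\left(Y - 3\right) + 2\right) - 31 = 6 \left(\left(-3 + Y\right) + 2\right) - 31 = 6 \left(-1 + Y\right) - 31 = \left(-6 + 6 Y\right) - 31 = -37 + 6 Y$)
$\frac{v{\left(-77 \right)}}{-5995} + \frac{\left(-6841\right) E{\left(-5 \right)}}{41703} = \frac{-37 + 6 \left(-77\right)}{-5995} + \frac{\left(-6841\right) \left(8 - -5\right)}{41703} = \left(-37 - 462\right) \left(- \frac{1}{5995}\right) + - 6841 \left(8 + 5\right) \frac{1}{41703} = \left(-499\right) \left(- \frac{1}{5995}\right) + \left(-6841\right) 13 \cdot \frac{1}{41703} = \frac{499}{5995} - \frac{88933}{41703} = - \frac{512343538}{250009485}$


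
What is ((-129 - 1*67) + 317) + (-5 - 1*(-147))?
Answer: 263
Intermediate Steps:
((-129 - 1*67) + 317) + (-5 - 1*(-147)) = ((-129 - 67) + 317) + (-5 + 147) = (-196 + 317) + 142 = 121 + 142 = 263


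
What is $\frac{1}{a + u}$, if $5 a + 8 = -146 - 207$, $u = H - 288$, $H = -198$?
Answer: $- \frac{5}{2791} \approx -0.0017915$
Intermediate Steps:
$u = -486$ ($u = -198 - 288 = -486$)
$a = - \frac{361}{5}$ ($a = - \frac{8}{5} + \frac{-146 - 207}{5} = - \frac{8}{5} + \frac{1}{5} \left(-353\right) = - \frac{8}{5} - \frac{353}{5} = - \frac{361}{5} \approx -72.2$)
$\frac{1}{a + u} = \frac{1}{- \frac{361}{5} - 486} = \frac{1}{- \frac{2791}{5}} = - \frac{5}{2791}$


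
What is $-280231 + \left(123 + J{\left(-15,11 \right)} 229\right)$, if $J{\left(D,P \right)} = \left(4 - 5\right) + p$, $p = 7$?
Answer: $-278734$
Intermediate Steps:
$J{\left(D,P \right)} = 6$ ($J{\left(D,P \right)} = \left(4 - 5\right) + 7 = -1 + 7 = 6$)
$-280231 + \left(123 + J{\left(-15,11 \right)} 229\right) = -280231 + \left(123 + 6 \cdot 229\right) = -280231 + \left(123 + 1374\right) = -280231 + 1497 = -278734$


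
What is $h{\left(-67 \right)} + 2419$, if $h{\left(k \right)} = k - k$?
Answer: $2419$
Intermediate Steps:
$h{\left(k \right)} = 0$
$h{\left(-67 \right)} + 2419 = 0 + 2419 = 2419$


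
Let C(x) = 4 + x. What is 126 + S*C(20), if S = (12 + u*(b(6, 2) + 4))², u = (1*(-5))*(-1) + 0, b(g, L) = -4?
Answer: 3582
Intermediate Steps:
u = 5 (u = -5*(-1) + 0 = 5 + 0 = 5)
S = 144 (S = (12 + 5*(-4 + 4))² = (12 + 5*0)² = (12 + 0)² = 12² = 144)
126 + S*C(20) = 126 + 144*(4 + 20) = 126 + 144*24 = 126 + 3456 = 3582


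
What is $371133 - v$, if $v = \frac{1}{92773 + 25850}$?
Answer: $\frac{44024909858}{118623} \approx 3.7113 \cdot 10^{5}$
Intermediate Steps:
$v = \frac{1}{118623} \approx 8.4301 \cdot 10^{-6}$
$371133 - v = 371133 - \frac{1}{118623} = \frac{44024909858}{118623}$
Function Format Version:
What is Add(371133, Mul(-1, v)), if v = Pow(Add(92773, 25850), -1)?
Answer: Rational(44024909858, 118623) ≈ 3.7113e+5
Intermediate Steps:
v = Rational(1, 118623) (v = Pow(118623, -1) = Rational(1, 118623) ≈ 8.4301e-6)
Add(371133, Mul(-1, v)) = Add(371133, Mul(-1, Rational(1, 118623))) = Add(371133, Rational(-1, 118623)) = Rational(44024909858, 118623)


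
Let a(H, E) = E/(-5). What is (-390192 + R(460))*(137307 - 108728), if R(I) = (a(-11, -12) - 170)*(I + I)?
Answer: -15557950336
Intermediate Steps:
a(H, E) = -E/5 (a(H, E) = E*(-⅕) = -E/5)
R(I) = -1676*I/5 (R(I) = (-⅕*(-12) - 170)*(I + I) = (12/5 - 170)*(2*I) = -1676*I/5)
(-390192 + R(460))*(137307 - 108728) = (-390192 - 1676/5*460)*(137307 - 108728) = (-390192 - 154192)*28579 = -544384*28579 = -15557950336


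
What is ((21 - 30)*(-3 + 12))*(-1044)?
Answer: 84564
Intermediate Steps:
((21 - 30)*(-3 + 12))*(-1044) = -9*9*(-1044) = -81*(-1044) = 84564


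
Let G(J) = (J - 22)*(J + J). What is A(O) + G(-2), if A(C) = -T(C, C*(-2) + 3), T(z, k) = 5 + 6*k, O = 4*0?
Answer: 73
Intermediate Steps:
G(J) = 2*J*(-22 + J) (G(J) = (-22 + J)*(2*J) = 2*J*(-22 + J))
O = 0
A(C) = -23 + 12*C (A(C) = -(5 + 6*(C*(-2) + 3)) = -(5 + 6*(-2*C + 3)) = -(5 + 6*(3 - 2*C)) = -(5 + (18 - 12*C)) = -(23 - 12*C) = -23 + 12*C)
A(O) + G(-2) = (-23 + 12*0) + 2*(-2)*(-22 - 2) = (-23 + 0) + 2*(-2)*(-24) = -23 + 96 = 73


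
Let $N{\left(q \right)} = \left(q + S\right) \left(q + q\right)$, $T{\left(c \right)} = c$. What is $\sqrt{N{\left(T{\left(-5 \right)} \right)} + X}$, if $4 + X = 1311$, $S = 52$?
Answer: $3 \sqrt{93} \approx 28.931$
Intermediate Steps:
$X = 1307$ ($X = -4 + 1311 = 1307$)
$N{\left(q \right)} = 2 q \left(52 + q\right)$ ($N{\left(q \right)} = \left(q + 52\right) \left(q + q\right) = \left(52 + q\right) 2 q = 2 q \left(52 + q\right)$)
$\sqrt{N{\left(T{\left(-5 \right)} \right)} + X} = \sqrt{2 \left(-5\right) \left(52 - 5\right) + 1307} = \sqrt{2 \left(-5\right) 47 + 1307} = \sqrt{-470 + 1307} = \sqrt{837} = 3 \sqrt{93}$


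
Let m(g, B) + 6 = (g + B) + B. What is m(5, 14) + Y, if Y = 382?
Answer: 409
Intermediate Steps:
m(g, B) = -6 + g + 2*B (m(g, B) = -6 + ((g + B) + B) = -6 + ((B + g) + B) = -6 + (g + 2*B) = -6 + g + 2*B)
m(5, 14) + Y = (-6 + 5 + 2*14) + 382 = (-6 + 5 + 28) + 382 = 27 + 382 = 409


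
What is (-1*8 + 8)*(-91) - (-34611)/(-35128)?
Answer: -34611/35128 ≈ -0.98528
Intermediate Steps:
(-1*8 + 8)*(-91) - (-34611)/(-35128) = (-8 + 8)*(-91) - (-34611)*(-1)/35128 = 0*(-91) - 1*34611/35128 = 0 - 34611/35128 = -34611/35128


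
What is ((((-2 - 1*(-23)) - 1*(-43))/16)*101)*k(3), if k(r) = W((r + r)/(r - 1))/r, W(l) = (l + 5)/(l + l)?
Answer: 1616/9 ≈ 179.56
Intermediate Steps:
W(l) = (5 + l)/(2*l) (W(l) = (5 + l)/((2*l)) = (5 + l)*(1/(2*l)) = (5 + l)/(2*l))
k(r) = (-1 + r)*(5 + 2*r/(-1 + r))/(4*r²) (k(r) = ((5 + (r + r)/(r - 1))/(2*(((r + r)/(r - 1)))))/r = ((5 + (2*r)/(-1 + r))/(2*(((2*r)/(-1 + r)))))/r = ((5 + 2*r/(-1 + r))/(2*((2*r/(-1 + r)))))/r = (((-1 + r)/(2*r))*(5 + 2*r/(-1 + r))/2)/r = ((-1 + r)*(5 + 2*r/(-1 + r))/(4*r))/r = (-1 + r)*(5 + 2*r/(-1 + r))/(4*r²))
((((-2 - 1*(-23)) - 1*(-43))/16)*101)*k(3) = ((((-2 - 1*(-23)) - 1*(-43))/16)*101)*((¼)*(-5 + 7*3)/3²) = ((((-2 + 23) + 43)*(1/16))*101)*((¼)*(⅑)*(-5 + 21)) = (((21 + 43)*(1/16))*101)*((¼)*(⅑)*16) = ((64*(1/16))*101)*(4/9) = (4*101)*(4/9) = 404*(4/9) = 1616/9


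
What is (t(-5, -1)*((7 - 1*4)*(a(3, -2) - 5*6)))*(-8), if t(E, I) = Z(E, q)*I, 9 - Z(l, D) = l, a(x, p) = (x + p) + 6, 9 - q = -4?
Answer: -7728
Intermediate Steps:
q = 13 (q = 9 - 1*(-4) = 9 + 4 = 13)
a(x, p) = 6 + p + x (a(x, p) = (p + x) + 6 = 6 + p + x)
Z(l, D) = 9 - l
t(E, I) = I*(9 - E) (t(E, I) = (9 - E)*I = I*(9 - E))
(t(-5, -1)*((7 - 1*4)*(a(3, -2) - 5*6)))*(-8) = ((-(9 - 1*(-5)))*((7 - 1*4)*((6 - 2 + 3) - 5*6)))*(-8) = ((-(9 + 5))*((7 - 4)*(7 - 30)))*(-8) = ((-1*14)*(3*(-23)))*(-8) = -14*(-69)*(-8) = 966*(-8) = -7728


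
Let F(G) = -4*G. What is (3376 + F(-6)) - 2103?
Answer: 1297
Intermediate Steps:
(3376 + F(-6)) - 2103 = (3376 - 4*(-6)) - 2103 = (3376 + 24) - 2103 = 3400 - 2103 = 1297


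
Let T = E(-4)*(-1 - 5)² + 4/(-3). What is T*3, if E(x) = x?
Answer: -436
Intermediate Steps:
T = -436/3 (T = -4*(-1 - 5)² + 4/(-3) = -4*(-6)² + 4*(-⅓) = -4*36 - 4/3 = -144 - 4/3 = -436/3 ≈ -145.33)
T*3 = -436/3*3 = -436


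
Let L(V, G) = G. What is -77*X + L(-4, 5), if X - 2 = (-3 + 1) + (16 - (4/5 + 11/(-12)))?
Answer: -74159/60 ≈ -1236.0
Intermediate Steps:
X = 967/60 (X = 2 + ((-3 + 1) + (16 - (4/5 + 11/(-12)))) = 2 + (-2 + (16 - (4*(1/5) + 11*(-1/12)))) = 2 + (-2 + (16 - (4/5 - 11/12))) = 2 + (-2 + (16 - 1*(-7/60))) = 2 + (-2 + (16 + 7/60)) = 2 + (-2 + 967/60) = 2 + 847/60 = 967/60 ≈ 16.117)
-77*X + L(-4, 5) = -77*967/60 + 5 = -74459/60 + 5 = -74159/60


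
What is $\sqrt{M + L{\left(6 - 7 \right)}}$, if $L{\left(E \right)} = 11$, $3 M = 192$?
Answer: $5 \sqrt{3} \approx 8.6602$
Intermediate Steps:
$M = 64$ ($M = \frac{1}{3} \cdot 192 = 64$)
$\sqrt{M + L{\left(6 - 7 \right)}} = \sqrt{64 + 11} = \sqrt{75} = 5 \sqrt{3}$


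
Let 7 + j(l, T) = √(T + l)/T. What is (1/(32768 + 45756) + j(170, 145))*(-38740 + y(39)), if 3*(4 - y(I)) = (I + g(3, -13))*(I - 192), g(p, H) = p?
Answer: 10057257099/39262 - 109782*√35/145 ≈ 2.5168e+5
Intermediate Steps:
y(I) = 4 - (-192 + I)*(3 + I)/3 (y(I) = 4 - (I + 3)*(I - 192)/3 = 4 - (3 + I)*(-192 + I)/3 = 4 - (-192 + I)*(3 + I)/3)
j(l, T) = -7 + √(T + l)/T
(1/(32768 + 45756) + j(170, 145))*(-38740 + y(39)) = (1/(32768 + 45756) + (-7 + √(145 + 170)/145))*(-38740 + (196 + 63*39 - ⅓*39²)) = (1/78524 + (-7 + √315/145))*(-38740 + (196 + 2457 - ⅓*1521)) = (1/78524 + (-7 + (3*√35)/145))*(-38740 + (196 + 2457 - 507)) = (1/78524 + (-7 + 3*√35/145))*(-38740 + 2146) = (-549667/78524 + 3*√35/145)*(-36594) = 10057257099/39262 - 109782*√35/145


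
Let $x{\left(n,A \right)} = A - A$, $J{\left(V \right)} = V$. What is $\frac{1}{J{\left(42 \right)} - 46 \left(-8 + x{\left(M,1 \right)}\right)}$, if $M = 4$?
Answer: $\frac{1}{410} \approx 0.002439$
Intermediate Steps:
$x{\left(n,A \right)} = 0$
$\frac{1}{J{\left(42 \right)} - 46 \left(-8 + x{\left(M,1 \right)}\right)} = \frac{1}{42 - 46 \left(-8 + 0\right)} = \frac{1}{42 - -368} = \frac{1}{42 + 368} = \frac{1}{410}$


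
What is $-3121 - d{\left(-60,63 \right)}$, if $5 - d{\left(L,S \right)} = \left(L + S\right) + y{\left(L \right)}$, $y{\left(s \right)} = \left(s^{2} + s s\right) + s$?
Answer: $4017$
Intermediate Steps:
$y{\left(s \right)} = s + 2 s^{2}$ ($y{\left(s \right)} = \left(s^{2} + s^{2}\right) + s = 2 s^{2} + s = s + 2 s^{2}$)
$d{\left(L,S \right)} = 5 - L - S - L \left(1 + 2 L\right)$ ($d{\left(L,S \right)} = 5 - \left(\left(L + S\right) + L \left(1 + 2 L\right)\right) = 5 - \left(L + S + L \left(1 + 2 L\right)\right) = 5 - L - S - L \left(1 + 2 L\right)$)
$-3121 - d{\left(-60,63 \right)} = -3121 - \left(5 - -60 - 63 - - 60 \left(1 + 2 \left(-60\right)\right)\right) = -3121 - \left(5 + 60 - 63 - - 60 \left(1 - 120\right)\right) = -3121 - \left(5 + 60 - 63 - \left(-60\right) \left(-119\right)\right) = -3121 - \left(5 + 60 - 63 - 7140\right) = -3121 - -7138 = -3121 + 7138 = 4017$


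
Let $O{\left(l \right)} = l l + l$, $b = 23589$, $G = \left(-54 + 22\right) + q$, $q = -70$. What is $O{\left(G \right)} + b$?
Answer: $33891$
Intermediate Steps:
$G = -102$ ($G = \left(-54 + 22\right) - 70 = -32 - 70 = -102$)
$O{\left(l \right)} = l + l^{2}$ ($O{\left(l \right)} = l^{2} + l = l + l^{2}$)
$O{\left(G \right)} + b = - 102 \left(1 - 102\right) + 23589 = \left(-102\right) \left(-101\right) + 23589 = 10302 + 23589 = 33891$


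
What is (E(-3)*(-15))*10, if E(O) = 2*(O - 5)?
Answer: 2400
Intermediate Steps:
E(O) = -10 + 2*O (E(O) = 2*(-5 + O) = -10 + 2*O)
(E(-3)*(-15))*10 = ((-10 + 2*(-3))*(-15))*10 = ((-10 - 6)*(-15))*10 = -16*(-15)*10 = 240*10 = 2400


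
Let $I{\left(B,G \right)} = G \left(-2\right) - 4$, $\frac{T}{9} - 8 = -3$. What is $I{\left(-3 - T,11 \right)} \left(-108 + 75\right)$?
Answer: $858$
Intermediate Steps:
$T = 45$ ($T = 72 + 9 \left(-3\right) = 72 - 27 = 45$)
$I{\left(B,G \right)} = -4 - 2 G$ ($I{\left(B,G \right)} = - 2 G - 4 = -4 - 2 G$)
$I{\left(-3 - T,11 \right)} \left(-108 + 75\right) = \left(-4 - 22\right) \left(-108 + 75\right) = \left(-4 - 22\right) \left(-33\right) = \left(-26\right) \left(-33\right) = 858$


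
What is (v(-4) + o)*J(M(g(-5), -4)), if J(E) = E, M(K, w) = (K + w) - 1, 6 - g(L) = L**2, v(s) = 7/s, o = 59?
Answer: -1374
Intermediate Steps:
g(L) = 6 - L**2
M(K, w) = -1 + K + w
(v(-4) + o)*J(M(g(-5), -4)) = (7/(-4) + 59)*(-1 + (6 - 1*(-5)**2) - 4) = (7*(-1/4) + 59)*(-1 + (6 - 1*25) - 4) = (-7/4 + 59)*(-1 + (6 - 25) - 4) = 229*(-1 - 19 - 4)/4 = (229/4)*(-24) = -1374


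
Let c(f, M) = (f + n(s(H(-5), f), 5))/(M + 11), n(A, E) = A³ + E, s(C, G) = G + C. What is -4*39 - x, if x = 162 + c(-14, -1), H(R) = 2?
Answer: -1443/10 ≈ -144.30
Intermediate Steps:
s(C, G) = C + G
n(A, E) = E + A³
c(f, M) = (5 + f + (2 + f)³)/(11 + M) (c(f, M) = (f + (5 + (2 + f)³))/(M + 11) = (5 + f + (2 + f)³)/(11 + M))
x = -117/10 (x = 162 + (5 - 14 + (2 - 14)³)/(11 - 1) = 162 + (5 - 14 + (-12)³)/10 = 162 + (5 - 14 - 1728)/10 = 162 + (⅒)*(-1737) = 162 - 1737/10 = -117/10 ≈ -11.700)
-4*39 - x = -4*39 - 1*(-117/10) = -156 + 117/10 = -1443/10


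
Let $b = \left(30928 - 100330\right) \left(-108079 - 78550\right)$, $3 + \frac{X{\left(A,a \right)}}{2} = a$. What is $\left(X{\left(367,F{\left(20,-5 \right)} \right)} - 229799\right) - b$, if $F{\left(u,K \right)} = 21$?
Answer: $-12952655621$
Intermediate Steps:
$X{\left(A,a \right)} = -6 + 2 a$
$b = 12952425858$ ($b = \left(-69402\right) \left(-186629\right) = 12952425858$)
$\left(X{\left(367,F{\left(20,-5 \right)} \right)} - 229799\right) - b = \left(\left(-6 + 2 \cdot 21\right) - 229799\right) - 12952425858 = \left(\left(-6 + 42\right) - 229799\right) - 12952425858 = \left(36 - 229799\right) - 12952425858 = -229763 - 12952425858 = -12952655621$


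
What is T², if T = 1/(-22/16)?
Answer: 64/121 ≈ 0.52893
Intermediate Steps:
T = -8/11 (T = 1/(-22*1/16) = 1/(-11/8) = -8/11 ≈ -0.72727)
T² = (-8/11)² = 64/121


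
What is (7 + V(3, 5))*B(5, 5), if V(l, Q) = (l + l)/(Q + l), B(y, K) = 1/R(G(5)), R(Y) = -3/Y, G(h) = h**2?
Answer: -775/12 ≈ -64.583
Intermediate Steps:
B(y, K) = -25/3 (B(y, K) = 1/(-3/(5**2)) = 1/(-3/25) = -25/3)
V(l, Q) = 2*l/(Q + l) (V(l, Q) = (2*l)/(Q + l) = 2*l/(Q + l))
(7 + V(3, 5))*B(5, 5) = (7 + 2*3/(5 + 3))*(-25/3) = (7 + 2*3/8)*(-25/3) = (7 + 2*3*(1/8))*(-25/3) = (7 + 3/4)*(-25/3) = (31/4)*(-25/3) = -775/12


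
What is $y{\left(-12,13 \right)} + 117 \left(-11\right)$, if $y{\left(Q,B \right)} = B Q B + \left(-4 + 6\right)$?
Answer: $-3313$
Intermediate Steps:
$y{\left(Q,B \right)} = 2 + Q B^{2}$ ($y{\left(Q,B \right)} = Q B^{2} + 2 = 2 + Q B^{2}$)
$y{\left(-12,13 \right)} + 117 \left(-11\right) = \left(2 - 12 \cdot 13^{2}\right) + 117 \left(-11\right) = \left(2 - 2028\right) - 1287 = -2026 - 1287 = -3313$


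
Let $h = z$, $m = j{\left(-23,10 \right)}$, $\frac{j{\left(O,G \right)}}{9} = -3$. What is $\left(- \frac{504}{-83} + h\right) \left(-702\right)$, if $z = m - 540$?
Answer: $\frac{32683014}{83} \approx 3.9377 \cdot 10^{5}$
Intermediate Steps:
$j{\left(O,G \right)} = -27$ ($j{\left(O,G \right)} = 9 \left(-3\right) = -27$)
$m = -27$
$z = -567$ ($z = -27 - 540 = -567$)
$h = -567$
$\left(- \frac{504}{-83} + h\right) \left(-702\right) = \left(- \frac{504}{-83} - 567\right) \left(-702\right) = \left(\left(-504\right) \left(- \frac{1}{83}\right) - 567\right) \left(-702\right) = \left(\frac{504}{83} - 567\right) \left(-702\right) = \left(- \frac{46557}{83}\right) \left(-702\right) = \frac{32683014}{83}$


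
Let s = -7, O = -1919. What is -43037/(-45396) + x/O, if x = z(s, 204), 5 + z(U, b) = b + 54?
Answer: 71102815/87114924 ≈ 0.81620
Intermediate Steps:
z(U, b) = 49 + b (z(U, b) = -5 + (b + 54) = -5 + (54 + b) = 49 + b)
x = 253 (x = 49 + 204 = 253)
-43037/(-45396) + x/O = -43037/(-45396) + 253/(-1919) = -43037*(-1/45396) + 253*(-1/1919) = 43037/45396 - 253/1919 = 71102815/87114924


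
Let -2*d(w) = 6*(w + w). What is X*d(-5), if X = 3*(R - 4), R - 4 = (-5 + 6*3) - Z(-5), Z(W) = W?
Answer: 1620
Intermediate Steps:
d(w) = -6*w (d(w) = -3*(w + w) = -3*2*w = -6*w)
R = 22 (R = 4 + ((-5 + 6*3) - 1*(-5)) = 4 + ((-5 + 18) + 5) = 4 + (13 + 5) = 4 + 18 = 22)
X = 54 (X = 3*(22 - 4) = 3*18 = 54)
X*d(-5) = 54*(-6*(-5)) = 54*30 = 1620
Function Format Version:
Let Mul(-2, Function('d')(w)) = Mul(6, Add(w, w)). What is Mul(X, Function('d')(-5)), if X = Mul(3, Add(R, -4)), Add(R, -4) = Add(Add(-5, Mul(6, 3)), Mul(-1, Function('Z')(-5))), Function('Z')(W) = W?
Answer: 1620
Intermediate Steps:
Function('d')(w) = Mul(-6, w) (Function('d')(w) = Mul(Rational(-1, 2), Mul(6, Add(w, w))) = Mul(Rational(-1, 2), Mul(6, Mul(2, w))) = Mul(Rational(-1, 2), Mul(12, w)) = Mul(-6, w))
R = 22 (R = Add(4, Add(Add(-5, Mul(6, 3)), Mul(-1, -5))) = Add(4, Add(Add(-5, 18), 5)) = Add(4, Add(13, 5)) = Add(4, 18) = 22)
X = 54 (X = Mul(3, Add(22, -4)) = Mul(3, 18) = 54)
Mul(X, Function('d')(-5)) = Mul(54, Mul(-6, -5)) = Mul(54, 30) = 1620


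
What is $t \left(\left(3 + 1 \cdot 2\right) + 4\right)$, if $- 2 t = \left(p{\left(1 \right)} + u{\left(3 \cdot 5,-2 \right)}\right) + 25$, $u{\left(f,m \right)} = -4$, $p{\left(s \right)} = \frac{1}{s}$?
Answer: $-99$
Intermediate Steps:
$t = -11$ ($t = - \frac{\left(1^{-1} - 4\right) + 25}{2} = - \frac{\left(1 - 4\right) + 25}{2} = - \frac{-3 + 25}{2} = \left(- \frac{1}{2}\right) 22 = -11$)
$t \left(\left(3 + 1 \cdot 2\right) + 4\right) = - 11 \left(\left(3 + 1 \cdot 2\right) + 4\right) = - 11 \left(\left(3 + 2\right) + 4\right) = - 11 \left(5 + 4\right) = \left(-11\right) 9 = -99$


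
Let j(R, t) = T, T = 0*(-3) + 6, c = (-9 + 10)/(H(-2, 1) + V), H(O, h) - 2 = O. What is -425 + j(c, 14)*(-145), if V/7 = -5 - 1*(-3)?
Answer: -1295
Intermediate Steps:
H(O, h) = 2 + O
V = -14 (V = 7*(-5 - 1*(-3)) = 7*(-5 + 3) = 7*(-2) = -14)
c = -1/14 (c = (-9 + 10)/((2 - 2) - 14) = 1/(0 - 14) = 1/(-14) = 1*(-1/14) = -1/14 ≈ -0.071429)
T = 6 (T = 0 + 6 = 6)
j(R, t) = 6
-425 + j(c, 14)*(-145) = -425 + 6*(-145) = -425 - 870 = -1295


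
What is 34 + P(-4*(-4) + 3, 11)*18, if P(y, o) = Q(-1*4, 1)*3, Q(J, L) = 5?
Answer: 304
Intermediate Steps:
P(y, o) = 15 (P(y, o) = 5*3 = 15)
34 + P(-4*(-4) + 3, 11)*18 = 34 + 15*18 = 34 + 270 = 304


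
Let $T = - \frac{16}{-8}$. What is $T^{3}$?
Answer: $8$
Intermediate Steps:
$T = 2$ ($T = \left(-16\right) \left(- \frac{1}{8}\right) = 2$)
$T^{3} = 2^{3} = 8$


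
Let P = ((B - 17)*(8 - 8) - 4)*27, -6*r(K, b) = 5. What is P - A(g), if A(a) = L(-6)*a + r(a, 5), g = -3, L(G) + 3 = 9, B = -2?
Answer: -535/6 ≈ -89.167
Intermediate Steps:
L(G) = 6 (L(G) = -3 + 9 = 6)
r(K, b) = -⅚ (r(K, b) = -⅙*5 = -⅚)
A(a) = -⅚ + 6*a (A(a) = 6*a - ⅚ = -⅚ + 6*a)
P = -108 (P = ((-2 - 17)*(8 - 8) - 4)*27 = (-19*0 - 4)*27 = (0 - 4)*27 = -4*27 = -108)
P - A(g) = -108 - (-⅚ + 6*(-3)) = -108 - (-⅚ - 18) = -108 - 1*(-113/6) = -108 + 113/6 = -535/6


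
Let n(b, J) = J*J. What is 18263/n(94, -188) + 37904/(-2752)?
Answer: -20147175/1519792 ≈ -13.257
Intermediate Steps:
n(b, J) = J²
18263/n(94, -188) + 37904/(-2752) = 18263/((-188)²) + 37904/(-2752) = 18263/35344 + 37904*(-1/2752) = 18263*(1/35344) - 2369/172 = 18263/35344 - 2369/172 = -20147175/1519792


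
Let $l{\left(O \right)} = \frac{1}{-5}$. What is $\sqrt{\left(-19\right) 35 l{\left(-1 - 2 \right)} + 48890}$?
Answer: $3 \sqrt{5447} \approx 221.41$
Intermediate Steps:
$l{\left(O \right)} = - \frac{1}{5}$
$\sqrt{\left(-19\right) 35 l{\left(-1 - 2 \right)} + 48890} = \sqrt{\left(-19\right) 35 \left(- \frac{1}{5}\right) + 48890} = \sqrt{\left(-665\right) \left(- \frac{1}{5}\right) + 48890} = \sqrt{133 + 48890} = \sqrt{49023} = 3 \sqrt{5447}$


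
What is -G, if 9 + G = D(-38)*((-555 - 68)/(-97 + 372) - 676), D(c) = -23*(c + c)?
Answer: 326044679/275 ≈ 1.1856e+6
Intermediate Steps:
D(c) = -46*c
G = -326044679/275 (G = -9 + (-46*(-38))*((-555 - 68)/(-97 + 372) - 676) = -9 + 1748*(-623/275 - 676) = -9 + 1748*(-186523/275) = -9 - 326042204/275 = -326044679/275 ≈ -1.1856e+6)
-G = -1*(-326044679/275) = 326044679/275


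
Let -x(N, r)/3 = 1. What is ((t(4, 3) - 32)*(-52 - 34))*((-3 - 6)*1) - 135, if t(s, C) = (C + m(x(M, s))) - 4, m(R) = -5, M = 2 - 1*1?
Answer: -29547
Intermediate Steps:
M = 1 (M = 2 - 1 = 1)
x(N, r) = -3 (x(N, r) = -3*1 = -3)
t(s, C) = -9 + C (t(s, C) = (C - 5) - 4 = (-5 + C) - 4 = -9 + C)
((t(4, 3) - 32)*(-52 - 34))*((-3 - 6)*1) - 135 = (((-9 + 3) - 32)*(-52 - 34))*((-3 - 6)*1) - 135 = ((-6 - 32)*(-86))*(-9*1) - 135 = -38*(-86)*(-9) - 135 = 3268*(-9) - 135 = -29412 - 135 = -29547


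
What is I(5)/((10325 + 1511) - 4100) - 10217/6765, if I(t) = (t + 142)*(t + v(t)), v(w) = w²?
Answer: -24602531/26167020 ≈ -0.94021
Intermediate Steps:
I(t) = (142 + t)*(t + t²) (I(t) = (t + 142)*(t + t²) = (142 + t)*(t + t²))
I(5)/((10325 + 1511) - 4100) - 10217/6765 = (5*(142 + 5² + 143*5))/((10325 + 1511) - 4100) - 10217/6765 = (5*(142 + 25 + 715))/(11836 - 4100) - 10217*1/6765 = (5*882)/7736 - 10217/6765 = 4410*(1/7736) - 10217/6765 = 2205/3868 - 10217/6765 = -24602531/26167020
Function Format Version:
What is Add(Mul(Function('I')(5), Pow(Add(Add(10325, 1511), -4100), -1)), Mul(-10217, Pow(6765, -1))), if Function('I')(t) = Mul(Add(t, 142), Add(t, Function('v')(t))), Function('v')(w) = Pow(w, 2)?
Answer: Rational(-24602531, 26167020) ≈ -0.94021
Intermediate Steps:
Function('I')(t) = Mul(Add(142, t), Add(t, Pow(t, 2))) (Function('I')(t) = Mul(Add(t, 142), Add(t, Pow(t, 2))) = Mul(Add(142, t), Add(t, Pow(t, 2))))
Add(Mul(Function('I')(5), Pow(Add(Add(10325, 1511), -4100), -1)), Mul(-10217, Pow(6765, -1))) = Add(Mul(Mul(5, Add(142, Pow(5, 2), Mul(143, 5))), Pow(Add(Add(10325, 1511), -4100), -1)), Mul(-10217, Pow(6765, -1))) = Add(Mul(Mul(5, Add(142, 25, 715)), Pow(Add(11836, -4100), -1)), Mul(-10217, Rational(1, 6765))) = Add(Mul(Mul(5, 882), Pow(7736, -1)), Rational(-10217, 6765)) = Add(Mul(4410, Rational(1, 7736)), Rational(-10217, 6765)) = Add(Rational(2205, 3868), Rational(-10217, 6765)) = Rational(-24602531, 26167020)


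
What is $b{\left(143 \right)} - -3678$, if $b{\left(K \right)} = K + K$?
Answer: $3964$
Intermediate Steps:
$b{\left(K \right)} = 2 K$
$b{\left(143 \right)} - -3678 = 2 \cdot 143 - -3678 = 286 + 3678 = 3964$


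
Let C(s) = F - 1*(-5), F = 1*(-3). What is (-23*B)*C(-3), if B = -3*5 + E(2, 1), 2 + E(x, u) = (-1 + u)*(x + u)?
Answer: 782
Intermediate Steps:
F = -3
E(x, u) = -2 + (-1 + u)*(u + x) (E(x, u) = -2 + (-1 + u)*(x + u) = -2 + (-1 + u)*(u + x))
C(s) = 2 (C(s) = -3 - 1*(-5) = -3 + 5 = 2)
B = -17 (B = -3*5 + (-2 + 1**2 - 1*1 - 1*2 + 1*2) = -15 + (-2 + 1 - 1 - 2 + 2) = -15 - 2 = -17)
(-23*B)*C(-3) = -23*(-17)*2 = 391*2 = 782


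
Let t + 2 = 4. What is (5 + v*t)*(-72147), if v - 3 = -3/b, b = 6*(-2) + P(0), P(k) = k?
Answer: -1659381/2 ≈ -8.2969e+5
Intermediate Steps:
b = -12 (b = 6*(-2) + 0 = -12 + 0 = -12)
t = 2 (t = -2 + 4 = 2)
v = 13/4 (v = 3 - 3/(-12) = 3 - 3*(-1/12) = 3 + ¼ = 13/4 ≈ 3.2500)
(5 + v*t)*(-72147) = (5 + (13/4)*2)*(-72147) = (5 + 13/2)*(-72147) = (23/2)*(-72147) = -1659381/2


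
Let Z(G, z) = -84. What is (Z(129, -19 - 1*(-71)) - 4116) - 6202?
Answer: -10402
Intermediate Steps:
(Z(129, -19 - 1*(-71)) - 4116) - 6202 = (-84 - 4116) - 6202 = -4200 - 6202 = -10402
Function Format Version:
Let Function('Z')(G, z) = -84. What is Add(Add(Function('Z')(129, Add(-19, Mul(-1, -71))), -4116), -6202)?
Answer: -10402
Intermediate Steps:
Add(Add(Function('Z')(129, Add(-19, Mul(-1, -71))), -4116), -6202) = Add(Add(-84, -4116), -6202) = Add(-4200, -6202) = -10402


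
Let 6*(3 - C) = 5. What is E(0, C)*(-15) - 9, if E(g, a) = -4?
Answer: 51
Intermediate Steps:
C = 13/6 (C = 3 - 1/6*5 = 3 - 5/6 = 13/6 ≈ 2.1667)
E(0, C)*(-15) - 9 = -4*(-15) - 9 = 60 - 9 = 51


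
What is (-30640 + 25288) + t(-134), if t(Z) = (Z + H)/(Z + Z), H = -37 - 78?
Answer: -1434087/268 ≈ -5351.1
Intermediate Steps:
H = -115
t(Z) = (-115 + Z)/(2*Z) (t(Z) = (Z - 115)/(Z + Z) = (-115 + Z)/((2*Z)) = (-115 + Z)*(1/(2*Z)) = (-115 + Z)/(2*Z))
(-30640 + 25288) + t(-134) = (-30640 + 25288) + (½)*(-115 - 134)/(-134) = -5352 + (½)*(-1/134)*(-249) = -5352 + 249/268 = -1434087/268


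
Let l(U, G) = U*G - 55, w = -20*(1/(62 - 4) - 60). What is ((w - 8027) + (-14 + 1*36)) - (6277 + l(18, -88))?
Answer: -331857/29 ≈ -11443.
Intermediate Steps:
w = 34790/29 (w = -20*(1/58 - 60) = -20*(-3479/58) = 34790/29 ≈ 1199.7)
l(U, G) = -55 + G*U (l(U, G) = G*U - 55 = -55 + G*U)
((w - 8027) + (-14 + 1*36)) - (6277 + l(18, -88)) = ((34790/29 - 8027) + (-14 + 1*36)) - (6277 + (-55 - 88*18)) = (-197993/29 + (-14 + 36)) - (6277 + (-55 - 1584)) = (-197993/29 + 22) - (6277 - 1639) = -197355/29 - 1*4638 = -197355/29 - 4638 = -331857/29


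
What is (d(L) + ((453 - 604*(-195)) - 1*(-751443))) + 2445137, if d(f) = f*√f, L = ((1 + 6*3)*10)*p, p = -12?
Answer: 3314813 - 4560*I*√570 ≈ 3.3148e+6 - 1.0887e+5*I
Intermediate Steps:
L = -2280 (L = ((1 + 6*3)*10)*(-12) = ((1 + 18)*10)*(-12) = (19*10)*(-12) = 190*(-12) = -2280)
d(f) = f^(3/2)
(d(L) + ((453 - 604*(-195)) - 1*(-751443))) + 2445137 = ((-2280)^(3/2) + ((453 - 604*(-195)) - 1*(-751443))) + 2445137 = (-4560*I*√570 + ((453 + 117780) + 751443)) + 2445137 = (-4560*I*√570 + (118233 + 751443)) + 2445137 = (-4560*I*√570 + 869676) + 2445137 = (869676 - 4560*I*√570) + 2445137 = 3314813 - 4560*I*√570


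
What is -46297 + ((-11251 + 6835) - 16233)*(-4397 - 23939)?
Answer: 585063767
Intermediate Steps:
-46297 + ((-11251 + 6835) - 16233)*(-4397 - 23939) = -46297 + (-4416 - 16233)*(-28336) = -46297 - 20649*(-28336) = -46297 + 585110064 = 585063767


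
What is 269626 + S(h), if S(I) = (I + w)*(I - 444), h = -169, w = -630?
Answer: 759413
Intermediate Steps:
S(I) = (-630 + I)*(-444 + I) (S(I) = (I - 630)*(I - 444) = (-630 + I)*(-444 + I))
269626 + S(h) = 269626 + (279720 + (-169)² - 1074*(-169)) = 269626 + (279720 + 28561 + 181506) = 269626 + 489787 = 759413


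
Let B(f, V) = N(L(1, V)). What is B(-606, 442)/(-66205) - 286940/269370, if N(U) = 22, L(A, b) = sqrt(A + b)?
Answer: -1900278884/1783364085 ≈ -1.0656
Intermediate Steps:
B(f, V) = 22
B(-606, 442)/(-66205) - 286940/269370 = 22/(-66205) - 286940/269370 = 22*(-1/66205) - 286940*1/269370 = -22/66205 - 28694/26937 = -1900278884/1783364085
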